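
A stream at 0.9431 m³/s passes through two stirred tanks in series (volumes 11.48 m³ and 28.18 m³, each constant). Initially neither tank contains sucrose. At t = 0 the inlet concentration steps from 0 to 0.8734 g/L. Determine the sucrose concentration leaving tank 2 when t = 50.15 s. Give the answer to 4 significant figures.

0.6080 g/L

Species balance on tank i: dCᵢ/dt = (Cᵢ₋₁ − Cᵢ)/τᵢ with τᵢ = Vᵢ/Q.
τ₁ = 11.48/0.9431 = 12.1726 s; τ₂ = 28.18/0.9431 = 29.8802 s.
Solving the cascade with C₁(0)=C₂(0)=0 gives C₂(t) = C_in[1 − (τ₁ e^(−t/τ₁) − τ₂ e^(−t/τ₂))/(τ₁ − τ₂)].
At t = 50.15: e^(−t/τ₁) = 0.0162461, e^(−t/τ₂) = 0.186678.
C₂ = 0.8734·[1 − (12.1726·0.0162461 − 29.8802·0.186678)/(-17.7076)] = 0.8734·0.696163 = 0.608029 g/L.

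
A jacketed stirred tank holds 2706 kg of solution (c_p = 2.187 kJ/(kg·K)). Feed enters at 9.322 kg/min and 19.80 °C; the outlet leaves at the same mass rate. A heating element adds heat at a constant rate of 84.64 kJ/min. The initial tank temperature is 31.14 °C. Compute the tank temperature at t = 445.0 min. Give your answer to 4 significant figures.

25.50 °C

M c_p dT/dt = ṁ c_p (T_in − T) + Q̇.
τ = M/ṁ = 290.281 min; T_ss = T_in + Q̇/(ṁ c_p) = 19.80 + 84.64/(9.322·2.187) = 23.9516 °C.
Solution: T(t) = T_ss + (T₀ − T_ss) e^(−t/τ).
T(445.0) = 23.9516 + (7.18838)·e^(−445.0/290.281) = 23.9516 + (7.18838)·0.215888 = 25.5035 °C.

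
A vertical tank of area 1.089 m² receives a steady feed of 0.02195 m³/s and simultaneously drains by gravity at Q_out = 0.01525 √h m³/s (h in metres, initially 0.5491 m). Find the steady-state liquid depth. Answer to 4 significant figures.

2.072 m

Level balance: A dh/dt = 0.02195 − 0.01525 √h. Setting dh/dt = 0:
Q_in = 0.01525 √h_ss ⇒ √h_ss = 0.02195/0.01525 = 1.43934.
h_ss = 1.43934² = 2.07171 m. (Since h₀ = 0.5491 m < h_ss, the level will rise toward this value.)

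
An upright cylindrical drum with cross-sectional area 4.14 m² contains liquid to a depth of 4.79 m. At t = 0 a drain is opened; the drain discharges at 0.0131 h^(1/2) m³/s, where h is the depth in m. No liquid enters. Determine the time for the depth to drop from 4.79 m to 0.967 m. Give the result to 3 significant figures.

762 s

With no inflow, A dh/dt = −0.0131 √h.
∫ h^(−1/2) dh = −(0.0131/A) ∫ dt, giving 2√h = 2√h₀ − (0.0131/A) t.
t = 2A(√h₀ − √h)/0.0131 = 2·4.14·(√4.79 − √0.967)/0.0131
  = 8.2800 × (2.1886 − 0.98336) / 0.0131 = 761.79 s.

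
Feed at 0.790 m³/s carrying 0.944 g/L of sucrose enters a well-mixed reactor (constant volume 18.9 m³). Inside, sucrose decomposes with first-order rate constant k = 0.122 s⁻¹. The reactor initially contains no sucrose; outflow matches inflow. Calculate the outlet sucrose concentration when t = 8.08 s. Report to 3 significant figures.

V dC/dt = Q(C_in − C) − k V C.
dC/dt = (Q/V) C_in − (Q/V + k) C; effective rate a = Q/V + k = 0.041799 + 0.122 = 0.16380 s⁻¹.
C_ss = Q C_in/(Q + kV) = 0.24089 g/L; C(t) = C_ss + (C₀ − C_ss) e^(−a t).
C(8.08) = 0.24089 + (-0.24089)·e^(−0.16380·8.08) = 0.24089 + (-0.24089)·0.26620 = 0.17677 g/L.

0.177 g/L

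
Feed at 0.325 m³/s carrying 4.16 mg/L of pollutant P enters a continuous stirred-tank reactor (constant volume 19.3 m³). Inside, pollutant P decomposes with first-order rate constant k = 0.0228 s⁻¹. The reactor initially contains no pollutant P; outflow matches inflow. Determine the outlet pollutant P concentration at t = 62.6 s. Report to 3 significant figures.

1.62 mg/L

V dC/dt = Q(C_in − C) − k V C.
This is linear with rate a = Q/V + k = 0.039639 s⁻¹.
C_ss = Q C_in/(Q + kV) = 1.7672 mg/L; C(t) = C_ss + (C₀ − C_ss) e^(−a t).
C(62.6) = 1.7672 + (-1.7672)·e^(−0.039639·62.6) = 1.7672 + (-1.7672)·0.083624 = 1.6194 mg/L.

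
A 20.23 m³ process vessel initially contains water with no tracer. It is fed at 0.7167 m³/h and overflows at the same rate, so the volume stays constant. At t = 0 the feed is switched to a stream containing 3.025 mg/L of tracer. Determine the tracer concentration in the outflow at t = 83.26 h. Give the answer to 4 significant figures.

Unsteady species balance (constant V, well mixed): V dC/dt = Q(C_in − C).
Time constant τ = V/Q = 20.23/0.7167 = 28.2266 h.
Solution: C(t) = C_in + (C₀ − C_in) e^(−t/τ).
C(83.26) = 3.025 + (0 − 3.025)·e^(−83.26/28.2266) = 3.025 + (-3.02500)·0.0523554 = 2.86662 mg/L.

2.867 mg/L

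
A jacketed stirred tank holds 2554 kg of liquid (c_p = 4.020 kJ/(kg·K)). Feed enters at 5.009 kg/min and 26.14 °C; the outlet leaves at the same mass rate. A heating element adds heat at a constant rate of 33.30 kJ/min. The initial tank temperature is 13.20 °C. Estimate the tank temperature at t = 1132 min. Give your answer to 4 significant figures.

26.21 °C

M c_p dT/dt = ṁ c_p (T_in − T) + Q̇.
τ = M/ṁ = 509.882 min; T_ss = T_in + Q̇/(ṁ c_p) = 26.14 + 33.30/(5.009·4.020) = 27.7937 °C.
Integrating: T(t) = T_ss + (T₀ − T_ss) e^(−t/τ).
T(1132) = 27.7937 + (-14.5937)·e^(−1132/509.882) = 27.7937 + (-14.5937)·0.108596 = 26.2089 °C.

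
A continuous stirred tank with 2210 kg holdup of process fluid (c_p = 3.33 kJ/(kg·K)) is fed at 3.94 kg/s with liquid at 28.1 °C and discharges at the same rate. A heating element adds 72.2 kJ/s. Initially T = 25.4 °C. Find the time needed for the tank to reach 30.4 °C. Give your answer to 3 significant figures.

527 s

M c_p dT/dt = ṁ c_p (T_in − T) + Q̇.
τ = M/ṁ = 560.91 s; T_ss = T_in + Q̇/(ṁ c_p) = 33.603 °C.
T(t) = T_ss + (T₀ − T_ss) e^(−t/τ). Set T = 30.4:
e^(−t/τ) = (30.4 − 33.603)/(25.4 − 33.603) = 0.39046
t = −560.91 · ln(0.39046) = 527.49 s.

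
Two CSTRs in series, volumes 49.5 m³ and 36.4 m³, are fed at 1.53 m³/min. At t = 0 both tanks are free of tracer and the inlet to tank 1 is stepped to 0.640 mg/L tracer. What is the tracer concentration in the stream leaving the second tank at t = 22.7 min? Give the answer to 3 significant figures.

Time constants: τᵢ = Vᵢ/Q for each well-mixed tank.
τ₁ = 49.5/1.53 = 32.353 min; τ₂ = 36.4/1.53 = 23.791 min.
Tank 1: C₁ = C_in(1 − e^(−t/τ₁)). Tank 2 (τ₁ ≠ τ₂): C₂ = C_in[1 − (τ₁ e^(−t/τ₁) − τ₂ e^(−t/τ₂))/(τ₁ − τ₂)].
At t = 22.7: e^(−t/τ₁) = 0.49577, e^(−t/τ₂) = 0.38514.
C₂ = 0.640·[1 − (32.353·0.49577 − 23.791·0.38514)/(8.5621)] = 0.640·0.19682 = 0.12596 mg/L.

0.126 mg/L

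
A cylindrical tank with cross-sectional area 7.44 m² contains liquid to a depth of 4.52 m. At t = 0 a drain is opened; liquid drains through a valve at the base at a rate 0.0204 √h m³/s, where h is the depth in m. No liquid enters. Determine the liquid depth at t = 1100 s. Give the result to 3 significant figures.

0.382 m

Mass balance (ρ constant): A dh/dt = −0.0204 √h.
∫ h^(−1/2) dh = −(0.0204/A) ∫ dt, giving 2√h = 2√h₀ − (0.0204/A) t.
√h = √4.52 − 0.0204·1100/(2·7.44) = 2.1260 − 1.5081 = 0.61796.
h = 0.61796² = 0.38188 m.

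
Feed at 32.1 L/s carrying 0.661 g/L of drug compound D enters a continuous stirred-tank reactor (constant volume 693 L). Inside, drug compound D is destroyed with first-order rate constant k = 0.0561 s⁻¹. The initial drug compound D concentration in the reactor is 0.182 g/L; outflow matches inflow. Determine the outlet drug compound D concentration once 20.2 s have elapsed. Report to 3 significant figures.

0.284 g/L

Accumulation = in − out − consumed: V dC/dt = Q C_in − Q C − k V C.
This is linear with rate a = Q/V + k = 0.10242 s⁻¹.
C_ss = Q C_in/(Q + kV) = 0.29894 g/L; C(t) = C_ss + (C₀ − C_ss) e^(−a t).
C(20.2) = 0.29894 + (-0.11694)·e^(−0.10242·20.2) = 0.29894 + (-0.11694)·0.12633 = 0.28417 g/L.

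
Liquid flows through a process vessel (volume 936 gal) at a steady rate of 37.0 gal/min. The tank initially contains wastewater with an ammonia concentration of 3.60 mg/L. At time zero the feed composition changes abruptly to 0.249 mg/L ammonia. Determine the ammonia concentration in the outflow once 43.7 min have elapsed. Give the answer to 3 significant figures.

0.845 mg/L

Accumulation = in − out for the solute gives V dC/dt = Q(C_in − C).
So dC/dt = (C_in − C)/τ with τ = V/Q = 936/37.0 = 25.297 min.
C approaches C_in exponentially: C(t) = C_in + (C₀ − C_in) e^(−t/τ).
C(43.7) = 0.249 + (3.60 − 0.249)·e^(−43.7/25.297) = 0.249 + (3.3510)·0.17774 = 0.84459 mg/L.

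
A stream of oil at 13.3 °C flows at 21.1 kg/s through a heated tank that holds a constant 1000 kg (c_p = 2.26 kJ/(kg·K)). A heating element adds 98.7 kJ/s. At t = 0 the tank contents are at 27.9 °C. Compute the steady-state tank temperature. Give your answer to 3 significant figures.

15.4 °C

Heat balance on the well-mixed liquid: M c_p dT/dt = ṁ c_p (T_in − T) + 98.7.
At steady state dT/dt = 0 ⇒ T_ss = T_in + Q̇/(ṁ c_p) = 13.3 + 98.7/(21.1·2.26) = 15.370 °C.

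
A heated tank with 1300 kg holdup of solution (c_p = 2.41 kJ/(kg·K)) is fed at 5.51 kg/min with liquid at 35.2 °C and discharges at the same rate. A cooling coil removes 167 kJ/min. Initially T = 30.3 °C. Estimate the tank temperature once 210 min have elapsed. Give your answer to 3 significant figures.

25.8 °C

Energy balance: M c_p dT/dt = ṁ c_p (T_in − T) − 167.
Rearrange: dT/dt = (T_ss − T)/τ with τ = M/ṁ = 235.93 min and T_ss = T_in − Q̇/(ṁ c_p) = 22.624 °C.
Integrating: T(t) = T_ss + (T₀ − T_ss) e^(−t/τ).
T(210) = 22.624 + (7.6762)·e^(−210/235.93) = 22.624 + (7.6762)·0.41062 = 25.776 °C.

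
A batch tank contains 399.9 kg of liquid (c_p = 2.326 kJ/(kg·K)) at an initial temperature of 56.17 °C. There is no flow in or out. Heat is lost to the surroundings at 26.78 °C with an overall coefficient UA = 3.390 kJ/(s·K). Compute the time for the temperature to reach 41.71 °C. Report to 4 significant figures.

M c_p dT/dt = −UA(T − T_amb).
τ = M c_p/UA = 274.386 s; T_ss = T_amb = 26.7800 °C.
T(t) = T_ss + (T₀ − T_ss)e^(−t/τ); set T = 41.71:
t = −τ ln[(T − T_ss)/(T₀ − T_ss)] = −274.386 · ln(0.507996) = 185.836 s.

185.8 s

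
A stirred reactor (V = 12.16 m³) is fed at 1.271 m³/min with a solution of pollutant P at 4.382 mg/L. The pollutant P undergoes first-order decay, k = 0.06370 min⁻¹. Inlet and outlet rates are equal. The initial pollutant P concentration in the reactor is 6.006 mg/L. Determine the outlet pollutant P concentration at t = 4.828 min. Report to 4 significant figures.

4.180 mg/L

Accumulation = in − out − consumed: V dC/dt = Q C_in − Q C − k V C.
This is linear with rate a = Q/V + k = 0.168223 min⁻¹.
C_ss = Q C_in/(Q + kV) = 2.72269 mg/L; C(t) = C_ss + (C₀ − C_ss) e^(−a t).
C(4.828) = 2.72269 + (3.28331)·e^(−0.168223·4.828) = 2.72269 + (3.28331)·0.443889 = 4.18012 mg/L.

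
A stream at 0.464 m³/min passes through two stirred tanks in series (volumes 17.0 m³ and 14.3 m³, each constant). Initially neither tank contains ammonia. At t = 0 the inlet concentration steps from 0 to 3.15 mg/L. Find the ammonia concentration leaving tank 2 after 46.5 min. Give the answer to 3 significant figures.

Species balance on tank i: dCᵢ/dt = (Cᵢ₋₁ − Cᵢ)/τᵢ with τᵢ = Vᵢ/Q.
τ₁ = 17.0/0.464 = 36.638 min; τ₂ = 14.3/0.464 = 30.819 min.
Solving the cascade with C₁(0)=C₂(0)=0 gives C₂(t) = C_in[1 − (τ₁ e^(−t/τ₁) − τ₂ e^(−t/τ₂))/(τ₁ − τ₂)].
At t = 46.5: e^(−t/τ₁) = 0.28106, e^(−t/τ₂) = 0.22117.
C₂ = 3.15·[1 − (36.638·0.28106 − 30.819·0.22117)/(5.8190)] = 3.15·0.40174 = 1.2655 mg/L.

1.27 mg/L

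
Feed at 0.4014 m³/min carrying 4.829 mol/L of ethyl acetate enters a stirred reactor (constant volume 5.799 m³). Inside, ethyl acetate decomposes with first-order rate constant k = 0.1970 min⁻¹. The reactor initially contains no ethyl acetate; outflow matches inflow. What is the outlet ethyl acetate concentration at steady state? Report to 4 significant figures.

1.256 mol/L

Species balance: V dC/dt = Q C_in − Q C − k V C.
At steady state: 0 = Q C_in − (Q + kV) C_ss, so C_ss = Q C_in/(Q + kV).
C_ss = 0.4014·4.829/(0.4014 + 0.1970·5.799) = 1.93836/1.54380 = 1.25558 mol/L.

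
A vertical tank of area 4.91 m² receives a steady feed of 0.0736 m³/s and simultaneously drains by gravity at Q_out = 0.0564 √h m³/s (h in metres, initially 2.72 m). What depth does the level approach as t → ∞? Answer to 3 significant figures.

Level balance: A dh/dt = 0.0736 − 0.0564 √h. Setting dh/dt = 0:
Q_in = 0.0564 √h_ss ⇒ √h_ss = 0.0736/0.0564 = 1.3050.
h_ss = 1.3050² = 1.7029 m. (Since h₀ = 2.72 m > h_ss, the level will fall toward this value.)

1.70 m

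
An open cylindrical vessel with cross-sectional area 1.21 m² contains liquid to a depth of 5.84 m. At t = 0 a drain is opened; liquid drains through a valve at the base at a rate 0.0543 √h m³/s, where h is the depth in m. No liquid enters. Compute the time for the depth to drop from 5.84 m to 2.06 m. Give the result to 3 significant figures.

With no inflow, A dh/dt = −0.0543 √h.
∫ h^(−1/2) dh = −(0.0543/A) ∫ dt, giving 2√h = 2√h₀ − (0.0543/A) t.
t = 2A(√h₀ − √h)/0.0543 = 2·1.21·(√5.84 − √2.06)/0.0543
  = 2.4200 × (2.4166 − 1.4353) / 0.0543 = 43.736 s.

43.7 s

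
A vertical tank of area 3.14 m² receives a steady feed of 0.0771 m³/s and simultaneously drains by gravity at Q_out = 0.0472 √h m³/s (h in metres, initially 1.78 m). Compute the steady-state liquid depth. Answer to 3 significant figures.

Mass balance (ρ constant): A dh/dt = Q_in − 0.0472 √h. At steady state dh/dt = 0:
Q_in = 0.0472 √h_ss ⇒ √h_ss = 0.0771/0.0472 = 1.6335.
h_ss = 1.6335² = 2.6682 m. (Since h₀ = 1.78 m < h_ss, the level will rise toward this value.)

2.67 m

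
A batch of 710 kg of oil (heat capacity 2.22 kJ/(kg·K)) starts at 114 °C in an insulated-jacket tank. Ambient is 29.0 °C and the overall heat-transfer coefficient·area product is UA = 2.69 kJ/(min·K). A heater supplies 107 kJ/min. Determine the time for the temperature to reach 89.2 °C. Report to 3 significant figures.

466 min

M c_p dT/dt = −UA(T − T_amb) + Q̇.
τ = M c_p/UA = 585.95 min; T_ss = T_amb + Q̇/UA = 29.0 + 107/2.69 = 68.777 °C.
T(t) = T_ss + (T₀ − T_ss)e^(−t/τ); set T = 89.2:
t = −τ ln[(T − T_ss)/(T₀ − T_ss)] = −585.95 · ln(0.45161) = 465.80 min.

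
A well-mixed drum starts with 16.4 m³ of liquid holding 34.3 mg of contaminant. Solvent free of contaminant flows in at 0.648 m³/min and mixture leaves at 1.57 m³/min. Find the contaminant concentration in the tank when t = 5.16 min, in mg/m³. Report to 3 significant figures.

1.64 mg/m³

Total volume: dV/dt = Q_in − Q_out = -0.92200 m³/min, so V(t) = 16.4 − 0.92200 t and V(5.16) = 11.642 m³.
Species balance (pure solvent in): dm/dt = −Q_out · m/V(t).
dm/m = −Q_out dt/(V₀ − 0.92200 t); integrating gives ln(m/m₀) = −(Q_out/(Q_in−Q_out)) ln(V/V₀).
m = m₀ (V₀/V)^(Q_out/(Q_in−Q_out)) = 34.3 × (16.4/11.642)^(-1.7028) = 19.139 mg.
C = m/V = 19.139/11.642 = 1.6439 mg/m³.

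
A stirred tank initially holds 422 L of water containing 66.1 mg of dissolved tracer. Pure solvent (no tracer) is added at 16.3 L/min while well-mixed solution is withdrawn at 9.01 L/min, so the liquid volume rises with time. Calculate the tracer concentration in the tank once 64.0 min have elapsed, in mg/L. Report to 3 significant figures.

Total volume: dV/dt = Q_in − Q_out = 7.2900 L/min, so V(t) = 422 + 7.2900 t and V(64.0) = 888.56 L.
No tracer enters, so dm/dt = −Q_out · (m/V).
Separate: dm/m = −Q_out dt/V(t) ⇒ ln(m/m₀) = −(Q_out/(Q_in−Q_out)) ln(V/V₀).
m = m₀ (V₀/V)^(Q_out/(Q_in−Q_out)) = 66.1 × (422/888.56)^(1.2359) = 26.335 mg.
C = m/V = 26.335/888.56 = 0.029638 mg/L.

0.0296 mg/L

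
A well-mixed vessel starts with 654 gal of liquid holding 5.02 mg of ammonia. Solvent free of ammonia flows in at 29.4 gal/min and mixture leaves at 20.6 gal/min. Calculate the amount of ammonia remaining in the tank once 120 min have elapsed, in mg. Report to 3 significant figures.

Let m(t) be the amount of ammonia. Volume: V(t) = V₀ + (Q_in − Q_out) t = 654 + 8.8000 t; V(120) = 1710.0 gal.
No ammonia enters, so dm/dt = −Q_out · (m/V).
Separate: dm/m = −Q_out dt/V(t) ⇒ ln(m/m₀) = −(Q_out/(Q_in−Q_out)) ln(V/V₀).
m = m₀ (V₀/V)^(Q_out/(Q_in−Q_out)) = 5.02 × (654/1710.0)^(2.3409) = 0.52913 mg.

0.529 mg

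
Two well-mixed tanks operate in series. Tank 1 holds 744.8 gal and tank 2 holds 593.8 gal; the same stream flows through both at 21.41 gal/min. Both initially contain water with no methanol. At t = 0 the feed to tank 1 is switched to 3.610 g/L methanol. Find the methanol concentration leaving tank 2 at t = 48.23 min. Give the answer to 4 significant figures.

1.653 g/L

Time constants: τᵢ = Vᵢ/Q for each well-mixed tank.
τ₁ = 744.8/21.41 = 34.7875 min; τ₂ = 593.8/21.41 = 27.7347 min.
Tank 1: C₁ = C_in(1 − e^(−t/τ₁)). Tank 2 (τ₁ ≠ τ₂): C₂ = C_in[1 − (τ₁ e^(−t/τ₁) − τ₂ e^(−t/τ₂))/(τ₁ − τ₂)].
At t = 48.23: e^(−t/τ₁) = 0.249969, e^(−t/τ₂) = 0.175700.
C₂ = 3.610·[1 − (34.7875·0.249969 − 27.7347·0.175700)/(7.05278)] = 3.610·0.457972 = 1.65328 g/L.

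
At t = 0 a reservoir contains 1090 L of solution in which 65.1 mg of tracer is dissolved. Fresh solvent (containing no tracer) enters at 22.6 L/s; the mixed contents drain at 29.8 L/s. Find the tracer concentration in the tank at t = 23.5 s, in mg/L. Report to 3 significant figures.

Total volume: dV/dt = Q_in − Q_out = -7.2000 L/s, so V(t) = 1090 − 7.2000 t and V(23.5) = 920.80 L.
Solute balance: dm/dt = 0 − Q_out C = −Q_out m/V(t).
dm/m = −Q_out dt/(V₀ − 7.2000 t); integrating gives ln(m/m₀) = −(Q_out/(Q_in−Q_out)) ln(V/V₀).
m = m₀ (V₀/V)^(Q_out/(Q_in−Q_out)) = 65.1 × (1090/920.80)^(-4.1389) = 32.386 mg.
C = m/V = 32.386/920.80 = 0.035172 mg/L.

0.0352 mg/L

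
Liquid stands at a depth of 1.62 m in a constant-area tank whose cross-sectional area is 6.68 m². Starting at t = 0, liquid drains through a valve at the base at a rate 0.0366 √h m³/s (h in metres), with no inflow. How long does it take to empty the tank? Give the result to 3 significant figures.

465 s

A dh/dt = −Q_out = −0.0366 √h.
Separate and integrate: 2(√h − √h₀) = −(0.0366/A) t.
Tank is empty when √h = 0: t_empty = 2A√h₀/0.0366.
t_empty = 2·6.68·√1.62/0.0366 = 13.360·1.2728/0.0366 = 464.60 s.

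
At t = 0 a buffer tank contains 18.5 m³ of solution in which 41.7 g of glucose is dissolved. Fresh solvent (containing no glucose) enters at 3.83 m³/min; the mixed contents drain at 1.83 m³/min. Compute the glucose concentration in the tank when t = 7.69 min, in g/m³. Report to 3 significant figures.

0.708 g/m³

Let m(t) be the amount of glucose. Volume: V(t) = V₀ + (Q_in − Q_out) t = 18.5 + 2.0000 t; V(7.69) = 33.880 m³.
Species balance (pure solvent in): dm/dt = −Q_out · m/V(t).
Separate: dm/m = −Q_out dt/V(t) ⇒ ln(m/m₀) = −(Q_out/(Q_in−Q_out)) ln(V/V₀).
m = m₀ (V₀/V)^(Q_out/(Q_in−Q_out)) = 41.7 × (18.5/33.880)^(0.91500) = 23.972 g.
C = m/V = 23.972/33.880 = 0.70755 g/m³.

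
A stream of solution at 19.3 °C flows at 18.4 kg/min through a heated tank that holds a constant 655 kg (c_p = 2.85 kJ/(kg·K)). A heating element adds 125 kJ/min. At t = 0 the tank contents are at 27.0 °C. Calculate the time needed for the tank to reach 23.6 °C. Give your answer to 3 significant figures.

Energy balance: M c_p dT/dt = ṁ c_p (T_in − T) + 125.
τ = M/ṁ = 35.598 min; T_ss = T_in + Q̇/(ṁ c_p) = 21.684 °C.
T(t) = T_ss + (T₀ − T_ss) e^(−t/τ). Set T = 23.6:
e^(−t/τ) = (23.6 − 21.684)/(27.0 − 21.684) = 0.36046
t = −35.598 · ln(0.36046) = 36.323 min.

36.3 min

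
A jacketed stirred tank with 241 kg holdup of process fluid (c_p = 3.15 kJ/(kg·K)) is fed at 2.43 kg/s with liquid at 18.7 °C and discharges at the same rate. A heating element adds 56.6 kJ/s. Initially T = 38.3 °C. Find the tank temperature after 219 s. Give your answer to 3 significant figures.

27.4 °C

M c_p dT/dt = ṁ c_p (T_in − T) + Q̇.
τ = M/ṁ = 99.177 s; T_ss = T_in + Q̇/(ṁ c_p) = 18.7 + 56.6/(2.43·3.15) = 26.094 °C.
Integrating: T(t) = T_ss + (T₀ − T_ss) e^(−t/τ).
T(219) = 26.094 + (12.206)·e^(−219/99.177) = 26.094 + (12.206)·0.10990 = 27.436 °C.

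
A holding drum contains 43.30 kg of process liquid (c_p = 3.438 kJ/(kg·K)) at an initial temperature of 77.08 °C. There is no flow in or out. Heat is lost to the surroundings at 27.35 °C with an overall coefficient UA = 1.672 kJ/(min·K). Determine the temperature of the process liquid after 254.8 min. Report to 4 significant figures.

Lumped-capacitance energy balance: M c_p dT/dt = UA(T_amb − T).
dT/dt = (T_ss − T)/τ with T_ss = T_amb = 27.3500 °C, τ = M c_p/UA = 43.30·3.438/1.672 = 89.0343 min.
Integrating: T(t) = T_ss + (T₀ − T_ss) e^(−t/τ).
T(254.8) = 27.3500 + (49.7300)·0.0571648 = 30.1928 °C.

30.19 °C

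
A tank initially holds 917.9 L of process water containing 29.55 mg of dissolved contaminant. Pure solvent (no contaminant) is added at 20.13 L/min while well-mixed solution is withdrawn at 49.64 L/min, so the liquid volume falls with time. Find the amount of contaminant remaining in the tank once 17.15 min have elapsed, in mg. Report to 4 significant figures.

Total volume: dV/dt = Q_in − Q_out = -29.5100 L/min, so V(t) = 917.9 − 29.5100 t and V(17.15) = 411.803 L.
No contaminant enters, so dm/dt = −Q_out · (m/V).
Separate: dm/m = −Q_out dt/V(t) ⇒ ln(m/m₀) = −(Q_out/(Q_in−Q_out)) ln(V/V₀).
m = m₀ (V₀/V)^(Q_out/(Q_in−Q_out)) = 29.55 × (917.9/411.803)^(-1.68214) = 7.67353 mg.

7.674 mg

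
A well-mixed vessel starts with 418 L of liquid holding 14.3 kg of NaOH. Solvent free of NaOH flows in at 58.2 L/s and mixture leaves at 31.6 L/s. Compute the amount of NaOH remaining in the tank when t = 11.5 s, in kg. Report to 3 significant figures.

Total volume: dV/dt = Q_in − Q_out = 26.600 L/s, so V(t) = 418 + 26.600 t and V(11.5) = 723.90 L.
No NaOH enters, so dm/dt = −Q_out · (m/V).
dm/m = −Q_out dt/(V₀ + 26.600 t); integrating gives ln(m/m₀) = −(Q_out/(Q_in−Q_out)) ln(V/V₀).
m = m₀ (V₀/V)^(Q_out/(Q_in−Q_out)) = 14.3 × (418/723.90)^(1.1880) = 7.4474 kg.

7.45 kg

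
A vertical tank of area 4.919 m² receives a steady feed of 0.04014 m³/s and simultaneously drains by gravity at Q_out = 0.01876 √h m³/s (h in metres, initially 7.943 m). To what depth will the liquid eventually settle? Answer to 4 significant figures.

A dh/dt = Q_in − 0.01876 √h. Steady state requires inflow = outflow:
Q_in = 0.01876 √h_ss ⇒ √h_ss = 0.04014/0.01876 = 2.13966.
h_ss = 2.13966² = 4.57814 m. (Since h₀ = 7.943 m > h_ss, the level will fall toward this value.)

4.578 m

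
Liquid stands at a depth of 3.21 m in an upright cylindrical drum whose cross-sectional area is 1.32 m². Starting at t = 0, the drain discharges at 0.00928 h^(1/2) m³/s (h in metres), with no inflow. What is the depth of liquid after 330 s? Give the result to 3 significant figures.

0.399 m

Volume balance on the tank: A dh/dt = −0.00928 √h.
Separate and integrate: 2(√h − √h₀) = −(0.00928/A) t.
√h = √3.21 − 0.00928·330/(2·1.32) = 1.7916 − 1.1600 = 0.63165.
h = 0.63165² = 0.39898 m.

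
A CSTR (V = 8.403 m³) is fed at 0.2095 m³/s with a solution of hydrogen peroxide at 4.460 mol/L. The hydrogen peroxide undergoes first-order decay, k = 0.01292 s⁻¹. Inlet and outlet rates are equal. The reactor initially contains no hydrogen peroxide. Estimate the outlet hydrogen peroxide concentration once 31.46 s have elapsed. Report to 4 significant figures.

Accumulation = in − out − consumed: V dC/dt = Q C_in − Q C − k V C.
dC/dt = (Q/V) C_in − (Q/V + k) C; effective rate a = Q/V + k = 0.0249316 + 0.01292 = 0.0378516 s⁻¹.
C_ss = Q C_in/(Q + kV) = 2.93765 mol/L; C(t) = C_ss + (C₀ − C_ss) e^(−a t).
C(31.46) = 2.93765 + (-2.93765)·e^(−0.0378516·31.46) = 2.93765 + (-2.93765)·0.303975 = 2.04468 mol/L.

2.045 mol/L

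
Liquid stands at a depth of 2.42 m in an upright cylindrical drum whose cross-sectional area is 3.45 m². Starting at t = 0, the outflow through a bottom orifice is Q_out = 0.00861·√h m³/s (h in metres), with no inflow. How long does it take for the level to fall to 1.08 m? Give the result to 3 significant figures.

414 s

With no inflow, A dh/dt = −0.00861 √h.
Separate and integrate: 2(√h − √h₀) = −(0.00861/A) t.
t = 2A(√h₀ − √h)/0.00861 = 2·3.45·(√2.42 − √1.08)/0.00861
  = 6.9000 × (1.5556 − 1.0392) / 0.00861 = 413.84 s.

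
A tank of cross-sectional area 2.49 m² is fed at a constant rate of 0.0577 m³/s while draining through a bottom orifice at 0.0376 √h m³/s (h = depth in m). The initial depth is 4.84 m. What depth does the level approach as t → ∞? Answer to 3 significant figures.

Level balance: A dh/dt = 0.0577 − 0.0376 √h. Setting dh/dt = 0:
Q_in = 0.0376 √h_ss ⇒ √h_ss = 0.0577/0.0376 = 1.5346.
h_ss = 1.5346² = 2.3549 m. (Since h₀ = 4.84 m > h_ss, the level will fall toward this value.)

2.35 m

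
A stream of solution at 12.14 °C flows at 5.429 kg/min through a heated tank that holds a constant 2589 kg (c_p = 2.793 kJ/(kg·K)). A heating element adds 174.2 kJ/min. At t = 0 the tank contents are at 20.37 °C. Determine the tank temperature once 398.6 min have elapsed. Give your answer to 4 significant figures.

22.22 °C

Heat balance on the well-mixed liquid: M c_p dT/dt = ṁ c_p (T_in − T) + 174.2.
τ = M/ṁ = 476.883 min; T_ss = T_in + Q̇/(ṁ c_p) = 12.14 + 174.2/(5.429·2.793) = 23.6283 °C.
Integrating: T(t) = T_ss + (T₀ − T_ss) e^(−t/τ).
T(398.6) = 23.6283 + (-3.25834)·e^(−398.6/476.883) = 23.6283 + (-3.25834)·0.433509 = 22.2158 °C.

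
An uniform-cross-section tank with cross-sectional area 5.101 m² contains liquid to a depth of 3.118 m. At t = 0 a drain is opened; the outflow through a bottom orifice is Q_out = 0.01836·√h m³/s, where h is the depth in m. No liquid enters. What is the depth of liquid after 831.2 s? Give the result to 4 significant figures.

0.07286 m

A dh/dt = −Q_out = −0.01836 √h.
∫ h^(−1/2) dh = −(0.01836/A) ∫ dt, giving 2√h = 2√h₀ − (0.01836/A) t.
√h = √3.118 − 0.01836·831.2/(2·5.101) = 1.76579 − 1.49587 = 0.269919.
h = 0.269919² = 0.0728564 m.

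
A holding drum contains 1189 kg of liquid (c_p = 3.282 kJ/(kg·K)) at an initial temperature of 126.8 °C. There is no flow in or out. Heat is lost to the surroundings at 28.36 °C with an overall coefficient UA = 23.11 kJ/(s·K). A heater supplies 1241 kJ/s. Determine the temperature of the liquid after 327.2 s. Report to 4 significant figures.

88.50 °C

Unsteady energy balance on the tank contents: M c_p dT/dt = −UA(T − T_amb) + Q̇.
dT/dt = (T_ss − T)/τ with T_ss = T_amb + Q̇/UA = 28.36 + 1241/23.11 = 82.0597 °C, τ = M c_p/UA = 1189·3.282/23.11 = 168.858 s.
Solution: T(t) = T_ss + (T₀ − T_ss) e^(−t/τ).
T(327.2) = 82.0597 + (44.7403)·0.144031 = 88.5037 °C.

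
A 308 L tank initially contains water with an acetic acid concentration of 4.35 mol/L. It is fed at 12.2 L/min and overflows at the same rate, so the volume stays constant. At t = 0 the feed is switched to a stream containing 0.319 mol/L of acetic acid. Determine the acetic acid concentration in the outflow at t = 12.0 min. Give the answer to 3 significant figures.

Unsteady species balance (constant V, well mixed): V dC/dt = Q(C_in − C).
Time constant τ = V/Q = 308/12.2 = 25.246 min.
Integrating: C(t) = C_in + (C₀ − C_in) e^(−t/τ).
C(12.0) = 0.319 + (4.35 − 0.319)·e^(−12.0/25.246) = 0.319 + (4.0310)·0.62168 = 2.8250 mol/L.

2.83 mol/L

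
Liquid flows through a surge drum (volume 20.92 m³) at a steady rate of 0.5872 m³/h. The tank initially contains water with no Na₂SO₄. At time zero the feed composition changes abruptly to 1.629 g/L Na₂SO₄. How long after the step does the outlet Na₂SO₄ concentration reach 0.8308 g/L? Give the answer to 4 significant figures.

Accumulation = in − out for the solute gives V dC/dt = Q(C_in − C), so τ = V/Q = 35.6267 h.
C(t) = C_in + (C₀ − C_in) e^(−t/τ). Set C = 0.8308 and solve for t:
e^(−t/τ) = (C − C_in)/(C₀ − C_in) = (0.8308 − 1.629)/(0 − 1.629) = 0.489994
t = −τ ln(…) = 35.6267 × 0.713362 = 25.4148 h.

25.41 h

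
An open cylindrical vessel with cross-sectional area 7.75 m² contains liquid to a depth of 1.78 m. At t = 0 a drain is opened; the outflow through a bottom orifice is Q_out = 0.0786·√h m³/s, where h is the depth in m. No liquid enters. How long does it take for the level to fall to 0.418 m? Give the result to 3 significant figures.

136 s

With no inflow, A dh/dt = −0.0786 √h.
Separate and integrate: 2(√h − √h₀) = −(0.0786/A) t.
t = 2A(√h₀ − √h)/0.0786 = 2·7.75·(√1.78 − √0.418)/0.0786
  = 15.500 × (1.3342 − 0.64653) / 0.0786 = 135.60 s.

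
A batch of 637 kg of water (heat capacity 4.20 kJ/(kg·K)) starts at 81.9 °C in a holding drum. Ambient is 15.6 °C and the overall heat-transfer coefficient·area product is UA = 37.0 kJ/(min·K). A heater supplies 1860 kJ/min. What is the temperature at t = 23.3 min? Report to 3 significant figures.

Lumped-capacitance energy balance: M c_p dT/dt = UA(T_amb − T) + Q̇.
dT/dt = (T_ss − T)/τ with T_ss = T_amb + Q̇/UA = 15.6 + 1860/37.0 = 65.870 °C, τ = M c_p/UA = 637·4.20/37.0 = 72.308 min.
Integrating: T(t) = T_ss + (T₀ − T_ss) e^(−t/τ).
T(23.3) = 65.870 + (16.030)·0.72453 = 77.484 °C.

77.5 °C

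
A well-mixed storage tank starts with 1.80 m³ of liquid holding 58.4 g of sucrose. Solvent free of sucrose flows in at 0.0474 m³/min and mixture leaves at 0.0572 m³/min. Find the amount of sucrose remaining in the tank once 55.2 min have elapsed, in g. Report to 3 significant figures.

7.25 g

Let m(t) be the amount of sucrose. Volume: V(t) = V₀ + (Q_in − Q_out) t = 1.80 − 0.0098000 t; V(55.2) = 1.2590 m³.
Species balance (pure solvent in): dm/dt = −Q_out · m/V(t).
Separate: dm/m = −Q_out dt/V(t) ⇒ ln(m/m₀) = −(Q_out/(Q_in−Q_out)) ln(V/V₀).
m = m₀ (V₀/V)^(Q_out/(Q_in−Q_out)) = 58.4 × (1.80/1.2590)^(-5.8367) = 7.2504 g.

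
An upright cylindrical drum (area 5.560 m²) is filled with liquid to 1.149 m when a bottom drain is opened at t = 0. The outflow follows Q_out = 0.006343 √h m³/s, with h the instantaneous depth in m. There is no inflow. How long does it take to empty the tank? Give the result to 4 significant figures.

1879 s

A dh/dt = −Q_out = −0.006343 √h.
This is separable: 2 d(√h)/dt = −0.006343/A, so √h = √h₀ − (0.006343/(2A)) t.
Set h = 0: 2√h₀ = (0.006343/A) t_empty ⇒ t_empty = 2A√h₀/0.006343.
t_empty = 2·5.560·√1.149/0.006343 = 11.1200·1.07191/0.006343 = 1879.19 s.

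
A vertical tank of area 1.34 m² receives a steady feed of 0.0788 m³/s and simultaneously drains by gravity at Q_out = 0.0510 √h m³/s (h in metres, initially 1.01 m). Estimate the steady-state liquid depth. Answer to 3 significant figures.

2.39 m

Accumulation of liquid (constant cross-section A): A dh/dt = Q_in − 0.0510 √h. At steady state dh/dt = 0:
Q_in = 0.0510 √h_ss ⇒ √h_ss = 0.0788/0.0510 = 1.5451.
h_ss = 1.5451² = 2.3873 m. (Since h₀ = 1.01 m < h_ss, the level will rise toward this value.)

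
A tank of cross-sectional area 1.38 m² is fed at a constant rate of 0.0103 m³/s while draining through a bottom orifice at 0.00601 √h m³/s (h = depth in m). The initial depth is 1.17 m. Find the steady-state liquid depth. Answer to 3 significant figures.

Level balance: A dh/dt = 0.0103 − 0.00601 √h. Setting dh/dt = 0:
Q_in = 0.00601 √h_ss ⇒ √h_ss = 0.0103/0.00601 = 1.7138.
h_ss = 1.7138² = 2.9371 m. (Since h₀ = 1.17 m < h_ss, the level will rise toward this value.)

2.94 m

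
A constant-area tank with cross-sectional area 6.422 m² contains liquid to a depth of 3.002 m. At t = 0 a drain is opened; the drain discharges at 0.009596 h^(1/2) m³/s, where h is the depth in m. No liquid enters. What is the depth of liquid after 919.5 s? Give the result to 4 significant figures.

1.093 m

A dh/dt = −Q_out = −0.009596 √h.
Separate and integrate: 2(√h − √h₀) = −(0.009596/A) t.
√h = √3.002 − 0.009596·919.5/(2·6.422) = 1.73263 − 0.686976 = 1.04565.
h = 1.04565² = 1.09339 m.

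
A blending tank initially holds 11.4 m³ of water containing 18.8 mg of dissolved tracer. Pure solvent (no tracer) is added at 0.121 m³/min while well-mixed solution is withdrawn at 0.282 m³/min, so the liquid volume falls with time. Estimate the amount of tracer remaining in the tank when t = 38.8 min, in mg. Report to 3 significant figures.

4.68 mg

Let m(t) be the amount of tracer. Volume: V(t) = V₀ + (Q_in − Q_out) t = 11.4 − 0.16100 t; V(38.8) = 5.1532 m³.
Species balance (pure solvent in): dm/dt = −Q_out · m/V(t).
Separate: dm/m = −Q_out dt/V(t) ⇒ ln(m/m₀) = −(Q_out/(Q_in−Q_out)) ln(V/V₀).
m = m₀ (V₀/V)^(Q_out/(Q_in−Q_out)) = 18.8 × (11.4/5.1532)^(-1.7516) = 4.6792 mg.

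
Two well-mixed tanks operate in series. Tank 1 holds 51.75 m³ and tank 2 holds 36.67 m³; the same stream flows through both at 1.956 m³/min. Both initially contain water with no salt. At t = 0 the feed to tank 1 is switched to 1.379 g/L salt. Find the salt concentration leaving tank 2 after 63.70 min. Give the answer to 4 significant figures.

Time constants: τᵢ = Vᵢ/Q for each well-mixed tank.
τ₁ = 51.75/1.956 = 26.4571 min; τ₂ = 36.67/1.956 = 18.7474 min.
Solving the cascade with C₁(0)=C₂(0)=0 gives C₂(t) = C_in[1 − (τ₁ e^(−t/τ₁) − τ₂ e^(−t/τ₂))/(τ₁ − τ₂)].
At t = 63.70: e^(−t/τ₁) = 0.0900243, e^(−t/τ₂) = 0.0334469.
C₂ = 1.379·[1 − (26.4571·0.0900243 − 18.7474·0.0334469)/(7.70961)] = 1.379·0.772396 = 1.06513 g/L.

1.065 g/L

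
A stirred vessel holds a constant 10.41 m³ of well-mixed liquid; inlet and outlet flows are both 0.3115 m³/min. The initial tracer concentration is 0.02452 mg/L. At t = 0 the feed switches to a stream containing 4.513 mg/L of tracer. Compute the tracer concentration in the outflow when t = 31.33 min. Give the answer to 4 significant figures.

2.755 mg/L

Transient balance on the dissolved component: V dC/dt = Q(C_in − C).
Rewrite as dC/dt + C/τ = C_in/τ, τ = V/Q = 33.4189 min.
Solution: C(t) = C_in + (C₀ − C_in) e^(−t/τ).
C(31.33) = 4.513 + (0.02452 − 4.513)·e^(−31.33/33.4189) = 4.513 + (-4.48848)·0.391609 = 2.75527 mg/L.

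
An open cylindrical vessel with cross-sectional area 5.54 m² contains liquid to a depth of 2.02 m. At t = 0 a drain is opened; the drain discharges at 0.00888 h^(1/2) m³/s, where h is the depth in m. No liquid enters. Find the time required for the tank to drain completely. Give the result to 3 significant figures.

1770 s

Volume balance on the tank: A dh/dt = −0.00888 √h.
∫ h^(−1/2) dh = −(0.00888/A) ∫ dt, giving 2√h = 2√h₀ − (0.00888/A) t.
Tank is empty when √h = 0: t_empty = 2A√h₀/0.00888.
t_empty = 2·5.54·√2.02/0.00888 = 11.080·1.4213/0.00888 = 1773.4 s.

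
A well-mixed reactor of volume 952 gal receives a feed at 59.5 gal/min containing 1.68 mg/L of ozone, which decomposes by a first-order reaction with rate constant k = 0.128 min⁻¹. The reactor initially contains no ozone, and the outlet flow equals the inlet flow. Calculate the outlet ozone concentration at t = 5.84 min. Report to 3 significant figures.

0.370 mg/L

Accumulation = in − out − consumed: V dC/dt = Q C_in − Q C − k V C.
dC/dt = (Q/V) C_in − (Q/V + k) C; effective rate a = Q/V + k = 0.062500 + 0.128 = 0.19050 min⁻¹.
C_ss = Q C_in/(Q + kV) = 0.55118 mg/L; C(t) = C_ss + (C₀ − C_ss) e^(−a t).
C(5.84) = 0.55118 + (-0.55118)·e^(−0.19050·5.84) = 0.55118 + (-0.55118)·0.32873 = 0.36999 mg/L.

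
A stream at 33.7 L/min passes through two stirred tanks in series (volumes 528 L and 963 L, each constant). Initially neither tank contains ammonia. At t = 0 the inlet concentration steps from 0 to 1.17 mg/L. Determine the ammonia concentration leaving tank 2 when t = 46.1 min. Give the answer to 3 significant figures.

0.729 mg/L

Species balance on tank i: dCᵢ/dt = (Cᵢ₋₁ − Cᵢ)/τᵢ with τᵢ = Vᵢ/Q.
τ₁ = 528/33.7 = 15.668 min; τ₂ = 963/33.7 = 28.576 min.
Solving the cascade with C₁(0)=C₂(0)=0 gives C₂(t) = C_in[1 − (τ₁ e^(−t/τ₁) − τ₂ e^(−t/τ₂))/(τ₁ − τ₂)].
At t = 46.1: e^(−t/τ₁) = 0.052741, e^(−t/τ₂) = 0.19924.
C₂ = 1.17·[1 − (15.668·0.052741 − 28.576·0.19924)/(-12.908)] = 1.17·0.62295 = 0.72885 mg/L.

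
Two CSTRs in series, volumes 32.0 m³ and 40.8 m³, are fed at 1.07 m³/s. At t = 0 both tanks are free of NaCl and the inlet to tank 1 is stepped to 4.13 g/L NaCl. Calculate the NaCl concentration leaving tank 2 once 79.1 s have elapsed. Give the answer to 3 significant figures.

Species balance on tank i: dCᵢ/dt = (Cᵢ₋₁ − Cᵢ)/τᵢ with τᵢ = Vᵢ/Q.
τ₁ = 32.0/1.07 = 29.907 s; τ₂ = 40.8/1.07 = 38.131 s.
Solving the cascade with C₁(0)=C₂(0)=0 gives C₂(t) = C_in[1 − (τ₁ e^(−t/τ₁) − τ₂ e^(−t/τ₂))/(τ₁ − τ₂)].
At t = 79.1: e^(−t/τ₁) = 0.071012, e^(−t/τ₂) = 0.12563.
C₂ = 4.13·[1 − (29.907·0.071012 − 38.131·0.12563)/(-8.2243)] = 4.13·0.67577 = 2.7909 g/L.

2.79 g/L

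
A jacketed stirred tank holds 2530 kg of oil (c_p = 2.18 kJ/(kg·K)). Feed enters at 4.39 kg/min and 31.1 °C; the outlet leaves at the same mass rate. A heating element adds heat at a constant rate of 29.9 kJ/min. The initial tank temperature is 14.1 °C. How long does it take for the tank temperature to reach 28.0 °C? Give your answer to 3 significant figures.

676 min

M c_p dT/dt = ṁ c_p (T_in − T) + Q̇.
τ = M/ṁ = 576.31 min; T_ss = T_in + Q̇/(ṁ c_p) = 34.224 °C.
T(t) = T_ss + (T₀ − T_ss) e^(−t/τ). Set T = 28.0:
e^(−t/τ) = (28.0 − 34.224)/(14.1 − 34.224) = 0.30929
t = −576.31 · ln(0.30929) = 676.28 min.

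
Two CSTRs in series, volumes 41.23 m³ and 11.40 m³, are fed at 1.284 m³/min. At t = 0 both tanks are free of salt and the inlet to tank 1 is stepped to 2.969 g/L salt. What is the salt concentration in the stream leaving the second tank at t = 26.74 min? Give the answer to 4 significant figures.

1.240 g/L

Each tank obeys Vᵢ dCᵢ/dt = Q(Cᵢ₋₁ − Cᵢ), so τᵢ = Vᵢ/Q.
τ₁ = 41.23/1.284 = 32.1106 min; τ₂ = 11.40/1.284 = 8.87850 min.
Solving the cascade with C₁(0)=C₂(0)=0 gives C₂(t) = C_in[1 − (τ₁ e^(−t/τ₁) − τ₂ e^(−t/τ₂))/(τ₁ − τ₂)].
At t = 26.74: e^(−t/τ₁) = 0.434853, e^(−t/τ₂) = 0.0492046.
C₂ = 2.969·[1 − (32.1106·0.434853 − 8.87850·0.0492046)/(23.2321)] = 2.969·0.417765 = 1.24035 g/L.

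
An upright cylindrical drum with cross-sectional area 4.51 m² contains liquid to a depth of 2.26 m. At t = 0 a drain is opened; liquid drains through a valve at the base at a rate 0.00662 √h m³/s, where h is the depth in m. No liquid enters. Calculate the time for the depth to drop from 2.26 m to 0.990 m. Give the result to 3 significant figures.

With no inflow, A dh/dt = −0.00662 √h.
Separate and integrate: 2(√h − √h₀) = −(0.00662/A) t.
t = 2A(√h₀ − √h)/0.00662 = 2·4.51·(√2.26 − √0.990)/0.00662
  = 9.0200 × (1.5033 − 0.99499) / 0.00662 = 692.64 s.

693 s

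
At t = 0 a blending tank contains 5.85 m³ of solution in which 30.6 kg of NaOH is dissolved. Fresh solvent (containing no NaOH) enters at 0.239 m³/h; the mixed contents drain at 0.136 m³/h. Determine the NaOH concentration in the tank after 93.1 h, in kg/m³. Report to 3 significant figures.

Total volume: dV/dt = Q_in − Q_out = 0.10300 m³/h, so V(t) = 5.85 + 0.10300 t and V(93.1) = 15.439 m³.
Solute balance: dm/dt = 0 − Q_out C = −Q_out m/V(t).
Separate: dm/m = −Q_out dt/V(t) ⇒ ln(m/m₀) = −(Q_out/(Q_in−Q_out)) ln(V/V₀).
m = m₀ (V₀/V)^(Q_out/(Q_in−Q_out)) = 30.6 × (5.85/15.439)^(1.3204) = 8.4960 kg.
C = m/V = 8.4960/15.439 = 0.55028 kg/m³.

0.550 kg/m³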